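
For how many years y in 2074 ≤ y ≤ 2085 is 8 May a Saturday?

2

Day of week of May 8 in each year:
2074: Tue, 2075: Wed, 2076: Fri, 2077: Sat ✓, 2078: Sun, 2079: Mon, 2080: Wed, 2081: Thu, 2082: Fri, 2083: Sat ✓, 2084: Mon, 2085: Tue
Saturdays: 2077, 2083.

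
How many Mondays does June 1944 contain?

1 June 1944 is a Thursday.
The range spans 30 days (inclusive of both endpoints).
30 = 7 × 4 + 2, so there are 4 full weeks plus 2 extra days.
Each full week contributes one Monday: 4 so far.
The 2 extra days are Thursday, Friday — none qualify.
Total: 4 + 0 = 4.

4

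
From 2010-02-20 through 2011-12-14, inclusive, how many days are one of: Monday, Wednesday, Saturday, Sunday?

380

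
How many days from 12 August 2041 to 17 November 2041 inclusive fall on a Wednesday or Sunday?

28

12 August 2041 is a Monday.
From 12 August 2041 to 17 November 2041 is 98 days inclusive.
98 = 7 × 14, so the span is exactly 14 full weeks.
Each full week contributes 2 days from the set (Wed, Sun): 14 × 2 = 28.
Total: 28.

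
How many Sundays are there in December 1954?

1954-12-01 is a Wednesday.
The range spans 31 days (inclusive of both endpoints).
31 = 7 × 4 + 3, so there are 4 full weeks plus 3 extra days.
Each full week contributes one Sunday: 4 so far.
The 3 extra days are Wednesday, Thursday, Friday — none qualify.
Total: 4 + 0 = 4.

4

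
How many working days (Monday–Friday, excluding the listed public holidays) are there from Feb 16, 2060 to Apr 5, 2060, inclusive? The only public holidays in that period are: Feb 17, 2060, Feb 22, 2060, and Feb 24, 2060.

34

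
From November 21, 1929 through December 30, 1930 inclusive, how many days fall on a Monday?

58 Mondays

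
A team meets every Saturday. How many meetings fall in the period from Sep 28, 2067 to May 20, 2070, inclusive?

138

Sep 28, 2067 is a Wednesday.
From Sep 28, 2067 to May 20, 2070 is 966 days inclusive.
966 = 7 × 138, so the span is exactly 138 full weeks.
Each full week contributes one Saturday: 138 so far.
Total: 138.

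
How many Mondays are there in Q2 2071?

13

1 April 2071 is a Wednesday.
From 1 April 2071 to 30 June 2071 is 91 days inclusive.
91 = 7 × 13, so the span is exactly 13 full weeks.
Each full week contributes one Monday: 13 so far.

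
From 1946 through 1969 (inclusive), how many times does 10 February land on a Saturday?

3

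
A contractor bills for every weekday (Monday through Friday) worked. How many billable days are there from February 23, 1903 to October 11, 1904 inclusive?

427 weekdays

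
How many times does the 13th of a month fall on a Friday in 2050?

The 13th falls on a Friday when the month's 13th has weekday Fri.
Jan 13 is Thu; Feb 13 is Sun; Mar 13 is Sun; Apr 13 is Wed; May 13 is Fri ✓; Jun 13 is Mon; Jul 13 is Wed; Aug 13 is Sat; Sep 13 is Tue; Oct 13 is Thu; Nov 13 is Sun; Dec 13 is Tue.
Friday the 13ths: May.

1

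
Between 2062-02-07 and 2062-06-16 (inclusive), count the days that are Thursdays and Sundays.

37

2062-02-07 is a Tuesday.
From 2062-02-07 to 2062-06-16 is 130 days inclusive.
130 = 7 × 18 + 4, so there are 18 full weeks plus 4 extra days.
Each full week contributes 2 days from the set (Thu, Sun): 18 × 2 = 36.
The 4 extra days are Tuesday, Wednesday, Thursday, Friday — 1 of them qualifies.
Total: 36 + 1 = 37.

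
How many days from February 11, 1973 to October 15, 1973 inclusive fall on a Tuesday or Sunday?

71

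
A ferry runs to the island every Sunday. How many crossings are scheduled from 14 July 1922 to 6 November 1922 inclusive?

14 July 1922 is a Friday.
From 14 July 1922 to 6 November 1922 is 116 days inclusive.
116 = 7 × 16 + 4, so there are 16 full weeks plus 4 extra days.
Each full week contributes one Sunday: 16 so far.
The 4 extra days are Fri, Sat, Sun, Mon — 1 of them qualifies.
Total: 16 + 1 = 17.

17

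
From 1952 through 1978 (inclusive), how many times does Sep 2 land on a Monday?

Day of week of September 2 in each year:
1952: Tue, 1953: Wed, 1954: Thu, 1955: Fri, 1956: Sun, 1957: Mon ✓, 1958: Tue, 1959: Wed, 1960: Fri, 1961: Sat, 1962: Sun, 1963: Mon ✓, 1964: Wed, 1965: Thu, 1966: Fri, 1967: Sat, 1968: Mon ✓, 1969: Tue, 1970: Wed, 1971: Thu, 1972: Sat, 1973: Sun, 1974: Mon ✓, 1975: Tue, 1976: Thu, 1977: Fri, 1978: Sat
Mondays: 1957, 1963, 1968, 1974.

4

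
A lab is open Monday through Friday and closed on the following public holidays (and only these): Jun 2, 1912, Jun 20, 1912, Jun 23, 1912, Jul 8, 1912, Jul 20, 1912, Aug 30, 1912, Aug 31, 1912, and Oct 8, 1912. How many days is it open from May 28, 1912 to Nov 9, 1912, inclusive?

115

May 28, 1912 is a Tuesday.
That's 166 days from start to end, counting both.
166 = 7 × 23 + 5, so there are 23 full weeks plus 5 extra days.
Each full week contributes 5 weekdays (Mon–Fri): 23 × 5 = 115.
The 5 extra days are Tuesday, Wednesday, Thursday, Friday, Saturday — 4 of them qualify.
Total: 115 + 4 = 119.
Holidays: Jun 2, 1912 (Sun); Jun 20, 1912 (Thu); Jun 23, 1912 (Sun); Jul 8, 1912 (Mon); Jul 20, 1912 (Sat); Aug 30, 1912 (Fri); Aug 31, 1912 (Sat); Oct 8, 1912 (Tue).
4 of the 8 holidays fall on weekdays; the rest are weekends and were already excluded.
Business days: 119 − 4 = 115.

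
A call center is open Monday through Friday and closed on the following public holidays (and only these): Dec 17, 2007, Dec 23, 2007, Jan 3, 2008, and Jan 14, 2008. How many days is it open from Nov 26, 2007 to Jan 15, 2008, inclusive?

34

Nov 26, 2007 is a Monday.
That's 51 days from start to end, counting both.
51 = 7 × 7 + 2, so there are 7 full weeks plus 2 extra days.
Each full week contributes 5 weekdays (Mon–Fri): 7 × 5 = 35.
The 2 extra days are Mon, Tue — 2 of them qualify.
Total: 35 + 2 = 37.
Holidays: Dec 17, 2007 (Mon); Dec 23, 2007 (Sun); Jan 3, 2008 (Thu); Jan 14, 2008 (Mon).
3 of the 4 holidays fall on weekdays; the rest are weekends and were already excluded.
Business days: 37 − 3 = 34.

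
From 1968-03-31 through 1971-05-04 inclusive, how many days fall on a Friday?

1968-03-31 is a Sunday.
From 1968-03-31 to 1971-05-04 is 1130 days inclusive.
1130 = 7 × 161 + 3, so there are 161 full weeks plus 3 extra days.
Each full week contributes one Friday: 161 so far.
The 3 extra days are Sun, Mon, Tue — none qualify.
Total: 161 + 0 = 161.

161 Fridays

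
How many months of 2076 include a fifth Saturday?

4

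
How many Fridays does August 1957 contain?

1 August 1957 is a Thursday.
From 1 August 1957 to 31 August 1957 is 31 days inclusive.
31 = 7 × 4 + 3, so there are 4 full weeks plus 3 extra days.
Each full week contributes one Friday: 4 so far.
The 3 extra days are Thu, Fri, Sat — 1 of them qualifies.
Total: 4 + 1 = 5.

5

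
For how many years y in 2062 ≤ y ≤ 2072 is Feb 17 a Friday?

Day of week of February 17 in each year:
2062: Fri ✓, 2063: Sat, 2064: Sun, 2065: Tue, 2066: Wed, 2067: Thu, 2068: Fri ✓, 2069: Sun, 2070: Mon, 2071: Tue, 2072: Wed
Fridays: 2062, 2068.

2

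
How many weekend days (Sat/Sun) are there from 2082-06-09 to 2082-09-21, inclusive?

2082-06-09 is a Tuesday.
From 2082-06-09 to 2082-09-21 is 105 days inclusive.
105 = 7 × 15, so the span is exactly 15 full weeks.
Each full week contributes 2 weekend days (Sat, Sun): 15 × 2 = 30.

30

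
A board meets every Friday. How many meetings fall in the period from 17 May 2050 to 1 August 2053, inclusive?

17 May 2050 is a Tuesday.
From 17 May 2050 to 1 August 2053 is 1173 days inclusive.
1173 = 7 × 167 + 4, so there are 167 full weeks plus 4 extra days.
Each full week contributes one Friday: 167 so far.
The 4 extra days are Tuesday, Wednesday, Thursday, Friday — 1 of them qualifies.
Total: 167 + 1 = 168.

168 Fridays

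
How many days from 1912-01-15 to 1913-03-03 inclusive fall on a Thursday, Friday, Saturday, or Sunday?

236

1912-01-15 is a Monday.
The range spans 414 days (inclusive of both endpoints).
414 = 7 × 59 + 1, so there are 59 full weeks plus 1 extra day.
Each full week contributes 4 days from the set (Thu, Fri, Sat, Sun): 59 × 4 = 236.
The 1 extra day is Monday — none qualify.
Total: 236 + 0 = 236.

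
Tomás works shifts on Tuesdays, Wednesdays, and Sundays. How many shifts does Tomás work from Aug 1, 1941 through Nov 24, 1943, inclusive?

Aug 1, 1941 is a Friday.
The range spans 846 days (inclusive of both endpoints).
846 = 7 × 120 + 6, so there are 120 full weeks plus 6 extra days.
Each full week contributes 3 days from the set (Tue, Wed, Sun): 120 × 3 = 360.
The 6 extra days are Friday, Saturday, Sunday, Monday, Tuesday, Wednesday — 3 of them qualify.
Total: 360 + 3 = 363.

363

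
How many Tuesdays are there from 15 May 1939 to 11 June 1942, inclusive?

15 May 1939 is a Monday.
From 15 May 1939 to 11 June 1942 is 1124 days inclusive.
1124 = 7 × 160 + 4, so there are 160 full weeks plus 4 extra days.
Each full week contributes one Tuesday: 160 so far.
The 4 extra days are Monday, Tuesday, Wednesday, Thursday — 1 of them qualifies.
Total: 160 + 1 = 161.

161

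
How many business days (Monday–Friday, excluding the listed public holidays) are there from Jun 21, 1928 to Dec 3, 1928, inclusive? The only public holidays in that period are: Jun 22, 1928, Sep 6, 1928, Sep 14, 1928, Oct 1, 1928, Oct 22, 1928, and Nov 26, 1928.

Jun 21, 1928 is a Thursday.
From Jun 21, 1928 to Dec 3, 1928 is 166 days inclusive.
166 = 7 × 23 + 5, so there are 23 full weeks plus 5 extra days.
Each full week contributes 5 weekdays (Mon–Fri): 23 × 5 = 115.
The 5 extra days are Thu, Fri, Sat, Sun, Mon — 3 of them qualify.
Total: 115 + 3 = 118.
Holidays: Jun 22, 1928 (Fri); Sep 6, 1928 (Thu); Sep 14, 1928 (Fri); Oct 1, 1928 (Mon); Oct 22, 1928 (Mon); Nov 26, 1928 (Mon).
All 6 holidays fall on weekdays, so subtract 6.
Business days: 118 − 6 = 112.

112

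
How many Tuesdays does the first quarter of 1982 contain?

1982-01-01 is a Friday.
The range spans 90 days (inclusive of both endpoints).
90 = 7 × 12 + 6, so there are 12 full weeks plus 6 extra days.
Each full week contributes one Tuesday: 12 so far.
The 6 extra days are Fri, Sat, Sun, Mon, Tue, Wed — 1 of them qualifies.
Total: 12 + 1 = 13.

13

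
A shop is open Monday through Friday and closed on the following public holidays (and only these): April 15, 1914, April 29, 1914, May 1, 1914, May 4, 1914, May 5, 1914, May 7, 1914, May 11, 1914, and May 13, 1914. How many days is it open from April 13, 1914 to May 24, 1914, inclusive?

22 business days

April 13, 1914 is a Monday.
The range spans 42 days (inclusive of both endpoints).
42 = 7 × 6, so the span is exactly 6 full weeks.
Each full week contributes 5 weekdays (Mon–Fri): 6 × 5 = 30.
Total: 30.
Holidays: April 15, 1914 (Wed); April 29, 1914 (Wed); May 1, 1914 (Fri); May 4, 1914 (Mon); May 5, 1914 (Tue); May 7, 1914 (Thu); May 11, 1914 (Mon); May 13, 1914 (Wed).
All 8 holidays fall on weekdays, so subtract 8.
Business days: 30 − 8 = 22.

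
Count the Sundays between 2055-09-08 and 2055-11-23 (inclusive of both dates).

2055-09-08 is a Wednesday.
From 2055-09-08 to 2055-11-23 is 77 days inclusive.
77 = 7 × 11, so the span is exactly 11 full weeks.
Each full week contributes one Sunday: 11 so far.
Total: 11.

11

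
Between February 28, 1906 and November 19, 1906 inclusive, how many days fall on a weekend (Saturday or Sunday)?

76

February 28, 1906 is a Wednesday.
The range spans 265 days (inclusive of both endpoints).
265 = 7 × 37 + 6, so there are 37 full weeks plus 6 extra days.
Each full week contributes 2 weekend days (Sat, Sun): 37 × 2 = 74.
The 6 extra days are Wednesday, Thursday, Friday, Saturday, Sunday, Monday — 2 of them qualify.
Total: 74 + 2 = 76.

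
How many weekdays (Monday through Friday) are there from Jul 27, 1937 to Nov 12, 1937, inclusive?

79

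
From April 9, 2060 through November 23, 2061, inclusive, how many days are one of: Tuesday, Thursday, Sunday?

254

April 9, 2060 is a Friday.
From April 9, 2060 to November 23, 2061 is 594 days inclusive.
594 = 7 × 84 + 6, so there are 84 full weeks plus 6 extra days.
Each full week contributes 3 days from the set (Tue, Thu, Sun): 84 × 3 = 252.
The 6 extra days are Friday, Saturday, Sunday, Monday, Tuesday, Wednesday — 2 of them qualify.
Total: 252 + 2 = 254.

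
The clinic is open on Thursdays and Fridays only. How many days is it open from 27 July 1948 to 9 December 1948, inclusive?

27 July 1948 is a Tuesday.
That's 136 days from start to end, counting both.
136 = 7 × 19 + 3, so there are 19 full weeks plus 3 extra days.
Each full week contributes 2 days from the set (Thu, Fri): 19 × 2 = 38.
The 3 extra days are Tuesday, Wednesday, Thursday — 1 of them qualifies.
Total: 38 + 1 = 39.

39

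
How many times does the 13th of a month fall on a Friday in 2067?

1

The 13th falls on a Friday when the month's 13th has weekday Fri.
Jan 13 is Thu; Feb 13 is Sun; Mar 13 is Sun; Apr 13 is Wed; May 13 is Fri ✓; Jun 13 is Mon; Jul 13 is Wed; Aug 13 is Sat; Sep 13 is Tue; Oct 13 is Thu; Nov 13 is Sun; Dec 13 is Tue.
Friday the 13ths: May.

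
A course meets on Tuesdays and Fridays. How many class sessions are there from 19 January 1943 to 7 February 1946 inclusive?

319

19 January 1943 is a Tuesday.
The range spans 1116 days (inclusive of both endpoints).
1116 = 7 × 159 + 3, so there are 159 full weeks plus 3 extra days.
Each full week contributes 2 days from the set (Tue, Fri): 159 × 2 = 318.
The 3 extra days are Tuesday, Wednesday, Thursday — 1 of them qualifies.
Total: 318 + 1 = 319.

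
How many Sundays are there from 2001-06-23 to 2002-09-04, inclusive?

2001-06-23 is a Saturday.
From 2001-06-23 to 2002-09-04 is 439 days inclusive.
439 = 7 × 62 + 5, so there are 62 full weeks plus 5 extra days.
Each full week contributes one Sunday: 62 so far.
The 5 extra days are Saturday, Sunday, Monday, Tuesday, Wednesday — 1 of them qualifies.
Total: 62 + 1 = 63.

63 Sundays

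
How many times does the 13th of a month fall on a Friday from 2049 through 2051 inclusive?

Friday-the-13ths by year:
2049: Aug
2050: May
2051: Jan, Oct

4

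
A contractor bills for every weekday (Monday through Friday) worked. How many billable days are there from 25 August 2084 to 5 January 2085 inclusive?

25 August 2084 is a Friday.
The range spans 134 days (inclusive of both endpoints).
134 = 7 × 19 + 1, so there are 19 full weeks plus 1 extra day.
Each full week contributes 5 weekdays (Mon–Fri): 19 × 5 = 95.
The 1 extra day is Friday — 1 of them qualifies.
Total: 95 + 1 = 96.

96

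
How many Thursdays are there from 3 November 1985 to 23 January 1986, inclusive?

12 Thursdays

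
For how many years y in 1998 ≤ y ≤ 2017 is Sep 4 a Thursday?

Day of week of September 4 in each year:
1998: Fri, 1999: Sat, 2000: Mon, 2001: Tue, 2002: Wed, 2003: Thu ✓, 2004: Sat, 2005: Sun, 2006: Mon, 2007: Tue, 2008: Thu ✓, 2009: Fri, 2010: Sat, 2011: Sun, 2012: Tue, 2013: Wed, 2014: Thu ✓, 2015: Fri, 2016: Sun, 2017: Mon
Thursdays: 2003, 2008, 2014.

3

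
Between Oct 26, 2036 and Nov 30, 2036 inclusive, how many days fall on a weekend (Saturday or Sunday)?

Oct 26, 2036 is a Sunday.
The range spans 36 days (inclusive of both endpoints).
36 = 7 × 5 + 1, so there are 5 full weeks plus 1 extra day.
Each full week contributes 2 weekend days (Sat, Sun): 5 × 2 = 10.
The 1 extra day is Sunday — 1 of them qualifies.
Total: 10 + 1 = 11.

11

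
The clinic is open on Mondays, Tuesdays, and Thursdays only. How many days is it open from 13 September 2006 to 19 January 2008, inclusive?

13 September 2006 is a Wednesday.
That's 494 days from start to end, counting both.
494 = 7 × 70 + 4, so there are 70 full weeks plus 4 extra days.
Each full week contributes 3 days from the set (Mon, Tue, Thu): 70 × 3 = 210.
The 4 extra days are Wednesday, Thursday, Friday, Saturday — 1 of them qualifies.
Total: 210 + 1 = 211.

211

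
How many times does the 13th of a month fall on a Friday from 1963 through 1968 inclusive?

10

Friday-the-13ths by year:
1963: Sep, Dec
1964: Mar, Nov
1965: Aug
1966: May
1967: Jan, Oct
1968: Sep, Dec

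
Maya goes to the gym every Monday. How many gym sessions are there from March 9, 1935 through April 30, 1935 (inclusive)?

8

March 9, 1935 is a Saturday.
The range spans 53 days (inclusive of both endpoints).
53 = 7 × 7 + 4, so there are 7 full weeks plus 4 extra days.
Each full week contributes one Monday: 7 so far.
The 4 extra days are Sat, Sun, Mon, Tue — 1 of them qualifies.
Total: 7 + 1 = 8.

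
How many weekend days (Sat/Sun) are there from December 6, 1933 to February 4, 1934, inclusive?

18

December 6, 1933 is a Wednesday.
That's 61 days from start to end, counting both.
61 = 7 × 8 + 5, so there are 8 full weeks plus 5 extra days.
Each full week contributes 2 weekend days (Sat, Sun): 8 × 2 = 16.
The 5 extra days are Wed, Thu, Fri, Sat, Sun — 2 of them qualify.
Total: 16 + 2 = 18.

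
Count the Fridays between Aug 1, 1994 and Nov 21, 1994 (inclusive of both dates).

16 Fridays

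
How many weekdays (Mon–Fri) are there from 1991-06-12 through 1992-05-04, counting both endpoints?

234 weekdays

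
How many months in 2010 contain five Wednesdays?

4

A month has five Wednesdays exactly when Wednesday falls within its first (length − 28) days.
Jan: 31 days, starts Fri → 5 of Fri, Sat, Sun
Feb: 28 days, starts Mon → 5 of (none)
Mar: 31 days, starts Mon → 5 of Mon, Tue, Wed ✓
Apr: 30 days, starts Thu → 5 of Thu, Fri
May: 31 days, starts Sat → 5 of Sat, Sun, Mon
Jun: 30 days, starts Tue → 5 of Tue, Wed ✓
Jul: 31 days, starts Thu → 5 of Thu, Fri, Sat
Aug: 31 days, starts Sun → 5 of Sun, Mon, Tue
Sep: 30 days, starts Wed → 5 of Wed, Thu ✓
Oct: 31 days, starts Fri → 5 of Fri, Sat, Sun
Nov: 30 days, starts Mon → 5 of Mon, Tue
Dec: 31 days, starts Wed → 5 of Wed, Thu, Fri ✓
Months with five Wednesdays: Mar, Jun, Sep, Dec.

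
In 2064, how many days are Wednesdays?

1 January 2064 is a Tuesday.
That's 366 days from start to end, counting both.
366 = 7 × 52 + 2, so there are 52 full weeks plus 2 extra days.
Each full week contributes one Wednesday: 52 so far.
The 2 extra days are Tuesday, Wednesday — 1 of them qualifies.
Total: 52 + 1 = 53.

53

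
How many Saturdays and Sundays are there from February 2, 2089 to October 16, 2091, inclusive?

282

February 2, 2089 is a Wednesday.
That's 987 days from start to end, counting both.
987 = 7 × 141, so the span is exactly 141 full weeks.
Each full week contributes 2 weekend days (Sat, Sun): 141 × 2 = 282.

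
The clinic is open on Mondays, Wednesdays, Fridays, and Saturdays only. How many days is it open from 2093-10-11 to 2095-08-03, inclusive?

2093-10-11 is a Sunday.
From 2093-10-11 to 2095-08-03 is 662 days inclusive.
662 = 7 × 94 + 4, so there are 94 full weeks plus 4 extra days.
Each full week contributes 4 days from the set (Mon, Wed, Fri, Sat): 94 × 4 = 376.
The 4 extra days are Sunday, Monday, Tuesday, Wednesday — 2 of them qualify.
Total: 376 + 2 = 378.

378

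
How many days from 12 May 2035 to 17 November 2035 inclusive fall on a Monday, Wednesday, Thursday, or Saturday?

109

12 May 2035 is a Saturday.
The range spans 190 days (inclusive of both endpoints).
190 = 7 × 27 + 1, so there are 27 full weeks plus 1 extra day.
Each full week contributes 4 days from the set (Mon, Wed, Thu, Sat): 27 × 4 = 108.
The 1 extra day is Saturday — 1 of them qualifies.
Total: 108 + 1 = 109.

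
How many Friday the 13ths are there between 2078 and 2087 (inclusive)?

16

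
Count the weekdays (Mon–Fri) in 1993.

261

January 1, 1993 is a Friday.
The range spans 365 days (inclusive of both endpoints).
365 = 7 × 52 + 1, so there are 52 full weeks plus 1 extra day.
Each full week contributes 5 weekdays (Mon–Fri): 52 × 5 = 260.
The 1 extra day is Fri — 1 of them qualifies.
Total: 260 + 1 = 261.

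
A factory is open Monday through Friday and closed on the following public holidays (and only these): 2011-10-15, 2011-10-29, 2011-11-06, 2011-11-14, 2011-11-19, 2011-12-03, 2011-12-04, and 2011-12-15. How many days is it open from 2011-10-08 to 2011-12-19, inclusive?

49

2011-10-08 is a Saturday.
The range spans 73 days (inclusive of both endpoints).
73 = 7 × 10 + 3, so there are 10 full weeks plus 3 extra days.
Each full week contributes 5 weekdays (Mon–Fri): 10 × 5 = 50.
The 3 extra days are Sat, Sun, Mon — 1 of them qualifies.
Total: 50 + 1 = 51.
Holidays: 2011-10-15 (Sat); 2011-10-29 (Sat); 2011-11-06 (Sun); 2011-11-14 (Mon); 2011-11-19 (Sat); 2011-12-03 (Sat); 2011-12-04 (Sun); 2011-12-15 (Thu).
2 of the 8 holidays fall on weekdays; the rest are weekends and were already excluded.
Business days: 51 − 2 = 49.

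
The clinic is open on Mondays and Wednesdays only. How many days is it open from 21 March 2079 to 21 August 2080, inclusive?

149

21 March 2079 is a Tuesday.
That's 520 days from start to end, counting both.
520 = 7 × 74 + 2, so there are 74 full weeks plus 2 extra days.
Each full week contributes 2 days from the set (Mon, Wed): 74 × 2 = 148.
The 2 extra days are Tuesday, Wednesday — 1 of them qualifies.
Total: 148 + 1 = 149.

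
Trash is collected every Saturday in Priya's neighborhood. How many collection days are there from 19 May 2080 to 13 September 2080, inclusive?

16

19 May 2080 is a Sunday.
From 19 May 2080 to 13 September 2080 is 118 days inclusive.
118 = 7 × 16 + 6, so there are 16 full weeks plus 6 extra days.
Each full week contributes one Saturday: 16 so far.
The 6 extra days are Sun, Mon, Tue, Wed, Thu, Fri — none qualify.
Total: 16 + 0 = 16.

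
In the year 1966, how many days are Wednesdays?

1 January 1966 is a Saturday.
That's 365 days from start to end, counting both.
365 = 7 × 52 + 1, so there are 52 full weeks plus 1 extra day.
Each full week contributes one Wednesday: 52 so far.
The 1 extra day is Sat — none qualify.
Total: 52 + 0 = 52.

52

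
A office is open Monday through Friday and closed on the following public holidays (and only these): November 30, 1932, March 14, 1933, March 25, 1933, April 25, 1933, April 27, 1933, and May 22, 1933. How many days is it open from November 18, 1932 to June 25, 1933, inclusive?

151

November 18, 1932 is a Friday.
That's 220 days from start to end, counting both.
220 = 7 × 31 + 3, so there are 31 full weeks plus 3 extra days.
Each full week contributes 5 weekdays (Mon–Fri): 31 × 5 = 155.
The 3 extra days are Fri, Sat, Sun — 1 of them qualifies.
Total: 155 + 1 = 156.
Holidays: November 30, 1932 (Wed); March 14, 1933 (Tue); March 25, 1933 (Sat); April 25, 1933 (Tue); April 27, 1933 (Thu); May 22, 1933 (Mon).
5 of the 6 holidays fall on weekdays; the rest are weekends and were already excluded.
Business days: 156 − 5 = 151.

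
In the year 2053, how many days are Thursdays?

52

2053-01-01 is a Wednesday.
The range spans 365 days (inclusive of both endpoints).
365 = 7 × 52 + 1, so there are 52 full weeks plus 1 extra day.
Each full week contributes one Thursday: 52 so far.
The 1 extra day is Wednesday — none qualify.
Total: 52 + 0 = 52.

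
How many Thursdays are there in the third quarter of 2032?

2032-07-01 is a Thursday.
The range spans 92 days (inclusive of both endpoints).
92 = 7 × 13 + 1, so there are 13 full weeks plus 1 extra day.
Each full week contributes one Thursday: 13 so far.
The 1 extra day is Thursday — 1 of them qualifies.
Total: 13 + 1 = 14.

14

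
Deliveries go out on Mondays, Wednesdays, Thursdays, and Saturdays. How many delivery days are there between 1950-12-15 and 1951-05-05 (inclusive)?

1950-12-15 is a Friday.
From 1950-12-15 to 1951-05-05 is 142 days inclusive.
142 = 7 × 20 + 2, so there are 20 full weeks plus 2 extra days.
Each full week contributes 4 days from the set (Mon, Wed, Thu, Sat): 20 × 4 = 80.
The 2 extra days are Friday, Saturday — 1 of them qualifies.
Total: 80 + 1 = 81.

81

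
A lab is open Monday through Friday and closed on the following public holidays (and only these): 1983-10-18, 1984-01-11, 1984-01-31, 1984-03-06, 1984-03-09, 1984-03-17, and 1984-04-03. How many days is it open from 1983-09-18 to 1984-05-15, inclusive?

1983-09-18 is a Sunday.
That's 241 days from start to end, counting both.
241 = 7 × 34 + 3, so there are 34 full weeks plus 3 extra days.
Each full week contributes 5 weekdays (Mon–Fri): 34 × 5 = 170.
The 3 extra days are Sun, Mon, Tue — 2 of them qualify.
Total: 170 + 2 = 172.
Holidays: 1983-10-18 (Tue); 1984-01-11 (Wed); 1984-01-31 (Tue); 1984-03-06 (Tue); 1984-03-09 (Fri); 1984-03-17 (Sat); 1984-04-03 (Tue).
6 of the 7 holidays fall on weekdays; the rest are weekends and were already excluded.
Business days: 172 − 6 = 166.

166 working days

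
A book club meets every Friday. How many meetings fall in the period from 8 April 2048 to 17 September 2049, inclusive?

76

8 April 2048 is a Wednesday.
The range spans 528 days (inclusive of both endpoints).
528 = 7 × 75 + 3, so there are 75 full weeks plus 3 extra days.
Each full week contributes one Friday: 75 so far.
The 3 extra days are Wed, Thu, Fri — 1 of them qualifies.
Total: 75 + 1 = 76.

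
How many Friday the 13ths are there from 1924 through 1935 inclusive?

Friday-the-13ths by year:
1924: Jun
1925: Feb, Mar, Nov
1926: Aug
1927: May
1928: Jan, Apr, Jul
1929: Sep, Dec
1930: Jun
1931: Feb, Mar, Nov
1932: May
1933: Jan, Oct
1934: Apr, Jul
1935: Sep, Dec

22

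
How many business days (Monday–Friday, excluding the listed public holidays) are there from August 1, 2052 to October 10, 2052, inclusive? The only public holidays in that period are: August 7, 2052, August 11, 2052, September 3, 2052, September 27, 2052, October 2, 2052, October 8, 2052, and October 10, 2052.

August 1, 2052 is a Thursday.
From August 1, 2052 to October 10, 2052 is 71 days inclusive.
71 = 7 × 10 + 1, so there are 10 full weeks plus 1 extra day.
Each full week contributes 5 weekdays (Mon–Fri): 10 × 5 = 50.
The 1 extra day is Thursday — 1 of them qualifies.
Total: 50 + 1 = 51.
Holidays: August 7, 2052 (Wed); August 11, 2052 (Sun); September 3, 2052 (Tue); September 27, 2052 (Fri); October 2, 2052 (Wed); October 8, 2052 (Tue); October 10, 2052 (Thu).
6 of the 7 holidays fall on weekdays; the rest are weekends and were already excluded.
Business days: 51 − 6 = 45.

45 business days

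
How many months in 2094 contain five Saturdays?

A month has five Saturdays exactly when Saturday falls within its first (length − 28) days.
Jan: 31 days, starts Fri → 5 of Fri, Sat, Sun ✓
Feb: 28 days, starts Mon → 5 of (none)
Mar: 31 days, starts Mon → 5 of Mon, Tue, Wed
Apr: 30 days, starts Thu → 5 of Thu, Fri
May: 31 days, starts Sat → 5 of Sat, Sun, Mon ✓
Jun: 30 days, starts Tue → 5 of Tue, Wed
Jul: 31 days, starts Thu → 5 of Thu, Fri, Sat ✓
Aug: 31 days, starts Sun → 5 of Sun, Mon, Tue
Sep: 30 days, starts Wed → 5 of Wed, Thu
Oct: 31 days, starts Fri → 5 of Fri, Sat, Sun ✓
Nov: 30 days, starts Mon → 5 of Mon, Tue
Dec: 31 days, starts Wed → 5 of Wed, Thu, Fri
Months with five Saturdays: Jan, May, Jul, Oct.

4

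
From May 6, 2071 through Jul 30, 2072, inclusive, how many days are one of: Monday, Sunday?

128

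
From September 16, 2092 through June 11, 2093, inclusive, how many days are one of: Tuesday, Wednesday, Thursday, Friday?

155

September 16, 2092 is a Tuesday.
The range spans 269 days (inclusive of both endpoints).
269 = 7 × 38 + 3, so there are 38 full weeks plus 3 extra days.
Each full week contributes 4 days from the set (Tue, Wed, Thu, Fri): 38 × 4 = 152.
The 3 extra days are Tue, Wed, Thu — 3 of them qualify.
Total: 152 + 3 = 155.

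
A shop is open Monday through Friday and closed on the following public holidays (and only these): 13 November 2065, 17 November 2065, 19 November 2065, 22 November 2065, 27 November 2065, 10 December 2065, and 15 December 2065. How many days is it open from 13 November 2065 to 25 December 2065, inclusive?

25 business days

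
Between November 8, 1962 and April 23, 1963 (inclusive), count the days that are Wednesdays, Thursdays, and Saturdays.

71

November 8, 1962 is a Thursday.
From November 8, 1962 to April 23, 1963 is 167 days inclusive.
167 = 7 × 23 + 6, so there are 23 full weeks plus 6 extra days.
Each full week contributes 3 days from the set (Wed, Thu, Sat): 23 × 3 = 69.
The 6 extra days are Thursday, Friday, Saturday, Sunday, Monday, Tuesday — 2 of them qualify.
Total: 69 + 2 = 71.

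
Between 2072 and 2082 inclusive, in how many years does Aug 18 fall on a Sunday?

Day of week of August 18 in each year:
2072: Thu, 2073: Fri, 2074: Sat, 2075: Sun ✓, 2076: Tue, 2077: Wed, 2078: Thu, 2079: Fri, 2080: Sun ✓, 2081: Mon, 2082: Tue
Sundays: 2075, 2080.

2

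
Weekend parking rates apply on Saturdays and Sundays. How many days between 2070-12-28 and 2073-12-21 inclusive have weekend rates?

2070-12-28 is a Sunday.
The range spans 1090 days (inclusive of both endpoints).
1090 = 7 × 155 + 5, so there are 155 full weeks plus 5 extra days.
Each full week contributes 2 weekend days (Sat, Sun): 155 × 2 = 310.
The 5 extra days are Sunday, Monday, Tuesday, Wednesday, Thursday — 1 of them qualifies.
Total: 310 + 1 = 311.

311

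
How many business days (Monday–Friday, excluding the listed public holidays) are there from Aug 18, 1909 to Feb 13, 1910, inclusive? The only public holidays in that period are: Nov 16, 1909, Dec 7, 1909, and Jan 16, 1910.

Aug 18, 1909 is a Wednesday.
That's 180 days from start to end, counting both.
180 = 7 × 25 + 5, so there are 25 full weeks plus 5 extra days.
Each full week contributes 5 weekdays (Mon–Fri): 25 × 5 = 125.
The 5 extra days are Wed, Thu, Fri, Sat, Sun — 3 of them qualify.
Total: 125 + 3 = 128.
Holidays: Nov 16, 1909 (Tue); Dec 7, 1909 (Tue); Jan 16, 1910 (Sun).
2 of the 3 holidays fall on weekdays; the rest are weekends and were already excluded.
Business days: 128 − 2 = 126.

126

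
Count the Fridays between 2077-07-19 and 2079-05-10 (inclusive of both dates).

2077-07-19 is a Monday.
From 2077-07-19 to 2079-05-10 is 661 days inclusive.
661 = 7 × 94 + 3, so there are 94 full weeks plus 3 extra days.
Each full week contributes one Friday: 94 so far.
The 3 extra days are Mon, Tue, Wed — none qualify.
Total: 94 + 0 = 94.

94 Fridays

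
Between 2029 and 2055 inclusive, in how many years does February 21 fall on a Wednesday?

Day of week of February 21 in each year:
2029: Wed ✓, 2030: Thu, 2031: Fri, 2032: Sat, 2033: Mon, 2034: Tue, 2035: Wed ✓, 2036: Thu, 2037: Sat, 2038: Sun, 2039: Mon, 2040: Tue, 2041: Thu, 2042: Fri, 2043: Sat, 2044: Sun, 2045: Tue, 2046: Wed ✓, 2047: Thu, 2048: Fri, 2049: Sun, 2050: Mon, 2051: Tue, 2052: Wed ✓, 2053: Fri, 2054: Sat, 2055: Sun
Wednesdays: 2029, 2035, 2046, 2052.

4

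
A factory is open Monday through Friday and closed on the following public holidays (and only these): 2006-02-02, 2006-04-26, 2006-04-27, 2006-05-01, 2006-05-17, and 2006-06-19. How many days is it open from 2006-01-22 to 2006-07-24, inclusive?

125

2006-01-22 is a Sunday.
From 2006-01-22 to 2006-07-24 is 184 days inclusive.
184 = 7 × 26 + 2, so there are 26 full weeks plus 2 extra days.
Each full week contributes 5 weekdays (Mon–Fri): 26 × 5 = 130.
The 2 extra days are Sun, Mon — 1 of them qualifies.
Total: 130 + 1 = 131.
Holidays: 2006-02-02 (Thu); 2006-04-26 (Wed); 2006-04-27 (Thu); 2006-05-01 (Mon); 2006-05-17 (Wed); 2006-06-19 (Mon).
All 6 holidays fall on weekdays, so subtract 6.
Business days: 131 − 6 = 125.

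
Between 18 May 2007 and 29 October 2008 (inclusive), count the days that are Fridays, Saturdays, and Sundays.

18 May 2007 is a Friday.
The range spans 531 days (inclusive of both endpoints).
531 = 7 × 75 + 6, so there are 75 full weeks plus 6 extra days.
Each full week contributes 3 days from the set (Fri, Sat, Sun): 75 × 3 = 225.
The 6 extra days are Fri, Sat, Sun, Mon, Tue, Wed — 3 of them qualify.
Total: 225 + 3 = 228.

228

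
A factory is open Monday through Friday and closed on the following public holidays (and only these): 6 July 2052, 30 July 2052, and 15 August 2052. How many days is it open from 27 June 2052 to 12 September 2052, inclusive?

27 June 2052 is a Thursday.
The range spans 78 days (inclusive of both endpoints).
78 = 7 × 11 + 1, so there are 11 full weeks plus 1 extra day.
Each full week contributes 5 weekdays (Mon–Fri): 11 × 5 = 55.
The 1 extra day is Thursday — 1 of them qualifies.
Total: 55 + 1 = 56.
Holidays: 6 July 2052 (Sat); 30 July 2052 (Tue); 15 August 2052 (Thu).
2 of the 3 holidays fall on weekdays; the rest are weekends and were already excluded.
Business days: 56 − 2 = 54.

54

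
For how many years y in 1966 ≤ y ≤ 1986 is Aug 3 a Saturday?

3

Day of week of August 3 in each year:
1966: Wed, 1967: Thu, 1968: Sat ✓, 1969: Sun, 1970: Mon, 1971: Tue, 1972: Thu, 1973: Fri, 1974: Sat ✓, 1975: Sun, 1976: Tue, 1977: Wed, 1978: Thu, 1979: Fri, 1980: Sun, 1981: Mon, 1982: Tue, 1983: Wed, 1984: Fri, 1985: Sat ✓, 1986: Sun
Saturdays: 1968, 1974, 1985.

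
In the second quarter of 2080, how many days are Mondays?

Apr 1, 2080 is a Monday.
That's 91 days from start to end, counting both.
91 = 7 × 13, so the span is exactly 13 full weeks.
Each full week contributes one Monday: 13 so far.

13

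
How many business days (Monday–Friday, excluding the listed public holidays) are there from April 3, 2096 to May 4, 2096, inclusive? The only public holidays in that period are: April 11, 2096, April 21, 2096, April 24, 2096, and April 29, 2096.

22

April 3, 2096 is a Tuesday.
From April 3, 2096 to May 4, 2096 is 32 days inclusive.
32 = 7 × 4 + 4, so there are 4 full weeks plus 4 extra days.
Each full week contributes 5 weekdays (Mon–Fri): 4 × 5 = 20.
The 4 extra days are Tue, Wed, Thu, Fri — 4 of them qualify.
Total: 20 + 4 = 24.
Holidays: April 11, 2096 (Wed); April 21, 2096 (Sat); April 24, 2096 (Tue); April 29, 2096 (Sun).
2 of the 4 holidays fall on weekdays; the rest are weekends and were already excluded.
Business days: 24 − 2 = 22.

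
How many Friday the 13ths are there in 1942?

3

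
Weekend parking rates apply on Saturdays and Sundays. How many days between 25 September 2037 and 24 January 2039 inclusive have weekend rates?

25 September 2037 is a Friday.
From 25 September 2037 to 24 January 2039 is 487 days inclusive.
487 = 7 × 69 + 4, so there are 69 full weeks plus 4 extra days.
Each full week contributes 2 weekend days (Sat, Sun): 69 × 2 = 138.
The 4 extra days are Friday, Saturday, Sunday, Monday — 2 of them qualify.
Total: 138 + 2 = 140.

140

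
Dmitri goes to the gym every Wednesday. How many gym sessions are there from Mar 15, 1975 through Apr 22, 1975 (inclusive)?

5 Wednesdays

Mar 15, 1975 is a Saturday.
The range spans 39 days (inclusive of both endpoints).
39 = 7 × 5 + 4, so there are 5 full weeks plus 4 extra days.
Each full week contributes one Wednesday: 5 so far.
The 4 extra days are Saturday, Sunday, Monday, Tuesday — none qualify.
Total: 5 + 0 = 5.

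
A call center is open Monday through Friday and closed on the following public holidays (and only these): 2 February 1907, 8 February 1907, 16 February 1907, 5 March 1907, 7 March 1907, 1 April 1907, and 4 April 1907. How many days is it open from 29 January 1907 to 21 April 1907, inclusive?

54

29 January 1907 is a Tuesday.
The range spans 83 days (inclusive of both endpoints).
83 = 7 × 11 + 6, so there are 11 full weeks plus 6 extra days.
Each full week contributes 5 weekdays (Mon–Fri): 11 × 5 = 55.
The 6 extra days are Tuesday, Wednesday, Thursday, Friday, Saturday, Sunday — 4 of them qualify.
Total: 55 + 4 = 59.
Holidays: 2 February 1907 (Sat); 8 February 1907 (Fri); 16 February 1907 (Sat); 5 March 1907 (Tue); 7 March 1907 (Thu); 1 April 1907 (Mon); 4 April 1907 (Thu).
5 of the 7 holidays fall on weekdays; the rest are weekends and were already excluded.
Business days: 59 − 5 = 54.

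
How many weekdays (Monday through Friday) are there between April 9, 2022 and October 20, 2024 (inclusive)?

660 weekdays

April 9, 2022 is a Saturday.
That's 926 days from start to end, counting both.
926 = 7 × 132 + 2, so there are 132 full weeks plus 2 extra days.
Each full week contributes 5 weekdays (Mon–Fri): 132 × 5 = 660.
The 2 extra days are Saturday, Sunday — none qualify.
Total: 660 + 0 = 660.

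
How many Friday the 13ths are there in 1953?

3

The 13th falls on a Friday when the month's 13th has weekday Fri.
Jan 13 is Tue; Feb 13 is Fri ✓; Mar 13 is Fri ✓; Apr 13 is Mon; May 13 is Wed; Jun 13 is Sat; Jul 13 is Mon; Aug 13 is Thu; Sep 13 is Sun; Oct 13 is Tue; Nov 13 is Fri ✓; Dec 13 is Sun.
Friday the 13ths: Feb, Mar, Nov.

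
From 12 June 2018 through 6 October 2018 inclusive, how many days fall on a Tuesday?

17

12 June 2018 is a Tuesday.
From 12 June 2018 to 6 October 2018 is 117 days inclusive.
117 = 7 × 16 + 5, so there are 16 full weeks plus 5 extra days.
Each full week contributes one Tuesday: 16 so far.
The 5 extra days are Tue, Wed, Thu, Fri, Sat — 1 of them qualifies.
Total: 16 + 1 = 17.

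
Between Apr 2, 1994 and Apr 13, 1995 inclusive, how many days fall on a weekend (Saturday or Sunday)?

108

Apr 2, 1994 is a Saturday.
From Apr 2, 1994 to Apr 13, 1995 is 377 days inclusive.
377 = 7 × 53 + 6, so there are 53 full weeks plus 6 extra days.
Each full week contributes 2 weekend days (Sat, Sun): 53 × 2 = 106.
The 6 extra days are Sat, Sun, Mon, Tue, Wed, Thu — 2 of them qualify.
Total: 106 + 2 = 108.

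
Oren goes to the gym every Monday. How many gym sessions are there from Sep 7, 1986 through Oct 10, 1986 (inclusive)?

5

Sep 7, 1986 is a Sunday.
That's 34 days from start to end, counting both.
34 = 7 × 4 + 6, so there are 4 full weeks plus 6 extra days.
Each full week contributes one Monday: 4 so far.
The 6 extra days are Sun, Mon, Tue, Wed, Thu, Fri — 1 of them qualifies.
Total: 4 + 1 = 5.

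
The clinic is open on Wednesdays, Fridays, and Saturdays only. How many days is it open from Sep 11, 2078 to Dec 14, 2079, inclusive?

196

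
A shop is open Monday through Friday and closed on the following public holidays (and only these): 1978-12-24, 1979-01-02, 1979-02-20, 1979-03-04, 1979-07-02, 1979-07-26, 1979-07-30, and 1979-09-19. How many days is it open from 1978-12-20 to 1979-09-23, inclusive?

1978-12-20 is a Wednesday.
The range spans 278 days (inclusive of both endpoints).
278 = 7 × 39 + 5, so there are 39 full weeks plus 5 extra days.
Each full week contributes 5 weekdays (Mon–Fri): 39 × 5 = 195.
The 5 extra days are Wednesday, Thursday, Friday, Saturday, Sunday — 3 of them qualify.
Total: 195 + 3 = 198.
Holidays: 1978-12-24 (Sun); 1979-01-02 (Tue); 1979-02-20 (Tue); 1979-03-04 (Sun); 1979-07-02 (Mon); 1979-07-26 (Thu); 1979-07-30 (Mon); 1979-09-19 (Wed).
6 of the 8 holidays fall on weekdays; the rest are weekends and were already excluded.
Business days: 198 − 6 = 192.

192 business days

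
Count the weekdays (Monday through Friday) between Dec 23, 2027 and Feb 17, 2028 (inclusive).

Dec 23, 2027 is a Thursday.
The range spans 57 days (inclusive of both endpoints).
57 = 7 × 8 + 1, so there are 8 full weeks plus 1 extra day.
Each full week contributes 5 weekdays (Mon–Fri): 8 × 5 = 40.
The 1 extra day is Thursday — 1 of them qualifies.
Total: 40 + 1 = 41.

41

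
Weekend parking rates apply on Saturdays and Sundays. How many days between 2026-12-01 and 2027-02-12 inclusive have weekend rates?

20

2026-12-01 is a Tuesday.
From 2026-12-01 to 2027-02-12 is 74 days inclusive.
74 = 7 × 10 + 4, so there are 10 full weeks plus 4 extra days.
Each full week contributes 2 weekend days (Sat, Sun): 10 × 2 = 20.
The 4 extra days are Tue, Wed, Thu, Fri — none qualify.
Total: 20 + 0 = 20.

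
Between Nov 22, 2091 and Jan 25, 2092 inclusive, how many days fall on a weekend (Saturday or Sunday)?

Nov 22, 2091 is a Thursday.
That's 65 days from start to end, counting both.
65 = 7 × 9 + 2, so there are 9 full weeks plus 2 extra days.
Each full week contributes 2 weekend days (Sat, Sun): 9 × 2 = 18.
The 2 extra days are Thu, Fri — none qualify.
Total: 18 + 0 = 18.

18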